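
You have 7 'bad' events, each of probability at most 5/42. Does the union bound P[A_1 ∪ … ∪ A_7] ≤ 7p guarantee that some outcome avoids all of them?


Union bound: P[∪_{i=1}^{7} A_i] ≤ Σ_i P[A_i] ≤ 7·p = 7·(5/42) = 5/6.
Numerically: 5/6 ≈ 0.83333.
Is 5/6 < 1? YES.
Since P[∪ A_i] ≤ 5/6 < 1, the complement has P[∩ A_i^c] ≥ 1 − 5/6 = 1/6 > 0, so some outcome avoids every A_i.

7·p = 5/6 ≈ 0.83333; existence CERTIFIED by the union bound.


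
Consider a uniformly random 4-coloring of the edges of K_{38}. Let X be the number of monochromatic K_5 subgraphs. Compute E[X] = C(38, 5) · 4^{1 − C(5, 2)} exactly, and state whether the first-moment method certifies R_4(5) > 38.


E[X] = C(38, 5) · 4^{1 − 10} = 501942 · 4^{−9} = 501942/262144.
As a reduced fraction: E[X] = 250971/131072 ≈ 1.915.
Is E[X] < 1? NO.
Since E[X] ≥ 1, the first-moment bound is inconclusive at n = 38; it does NOT by itself certify R_4(5) > 38.

E[X] = 250971/131072 ≈ 1.915; E[X] ≥ 1; first-moment method inconclusive here.


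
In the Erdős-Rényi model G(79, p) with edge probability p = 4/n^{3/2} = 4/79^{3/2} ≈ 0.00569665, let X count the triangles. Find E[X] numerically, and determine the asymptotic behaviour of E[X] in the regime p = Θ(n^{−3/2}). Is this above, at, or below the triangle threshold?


Number of potential triangles: C(79, 3) = 79079.
Each occurs with probability p³ ≈ (0.00569665)³ ≈ 1.84866434e-07.
By linearity: E[X] = C(79, 3)·p³ ≈ 79079 · 1.84866434e-07 ≈ 0.014619.
Since α = 3/2 > 1, p = c/n^{3/2} = o(1/n) is below the triangle threshold p ~ 1/n. Asymptotically E[X] ~ (c³/6)·n^{3(1−α)} = (4³/6)·n^{-1.5} → 0, so by Markov's inequality G has no triangles w.h.p.

E[X] ≈ 0.014619; in regime p = Θ(1/n^{3/2}) E[X] tends to 0 (below the triangle threshold p ~ 1/n).


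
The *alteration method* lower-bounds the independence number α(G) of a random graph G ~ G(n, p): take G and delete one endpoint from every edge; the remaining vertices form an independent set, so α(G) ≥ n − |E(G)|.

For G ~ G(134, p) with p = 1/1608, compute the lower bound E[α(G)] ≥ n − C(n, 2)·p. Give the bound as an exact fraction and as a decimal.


E[|E(G)|] = C(134, 2)·p = 8911 · (1/1608) = 133/24.
E[α(G)] ≥ n − E[|E(G)|] = 134 − 133/24 = 3083/24.
Numerically: ≈ 128.45833.
(This is only a lower bound; the true E[α(G)] may be larger.)

E[α(G)] ≥ 3083/24 ≈ 128.45833.


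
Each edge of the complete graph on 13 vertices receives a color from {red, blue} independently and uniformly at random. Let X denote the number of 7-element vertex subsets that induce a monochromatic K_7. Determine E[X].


Let X = Σ_S X_S over the C(13, 7) = 1716 subsets S of size 7, where X_S = 1 if the K_7 on S is monochromatic.
For a fixed S, the K_7 on S has C(7, 2) = 21 edges. P[all 21 edges red] = (1/2)^21, and likewise for blue, so P[monochromatic] = 2·(1/2)^21 = 2^{1 − 21} = 1/1048576.
By linearity of expectation: E[X] = C(13, 7) · 2^{1 − 21} = 1716 · 1/1048576 = 429/262144.
Numerically: E[X] ≈ 0.001637.

E[X] = C(13,7)·2^(1−C(7,2)) = 429/262144 ≈ 0.001637.


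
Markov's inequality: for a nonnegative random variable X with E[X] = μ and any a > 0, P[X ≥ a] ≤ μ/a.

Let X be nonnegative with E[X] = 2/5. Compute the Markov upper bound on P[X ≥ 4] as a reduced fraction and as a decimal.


μ = E[X] = 2/5, a = 4.
Markov: P[X ≥ 4] ≤ μ/a = (2/5)/4 = 1/10.
Numerically: ≈ 0.10000.
(Since a = 4 > μ = 0.40000, the bound 1/10 is < 1 and informative.)

P[X ≥ 4] ≤ 1/10 ≈ 0.10000.


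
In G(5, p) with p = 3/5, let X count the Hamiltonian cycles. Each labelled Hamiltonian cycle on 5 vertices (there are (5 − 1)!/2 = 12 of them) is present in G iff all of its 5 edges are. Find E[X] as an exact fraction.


K_5 has (5 − 1)!/2 = 12 labelled Hamiltonian cycles.
For each such Hamiltonian cycle H, let X_H = 1 if all 5 edges of H are present in G. Then P[X_H = 1] = p^{5} = (3/5)^{5} = 243/3125.
Summing the indicators: E[X] = Σ_H E[X_H] = 12 · p^{5} = 12 · 243/3125 = 2916/3125.
Numerically: E[X] ≈ 0.9331.

E[X] = 12 · (3/5)^{5} = 2916/3125 ≈ 0.9331.


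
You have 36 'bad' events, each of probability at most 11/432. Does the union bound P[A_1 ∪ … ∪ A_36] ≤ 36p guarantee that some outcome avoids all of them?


Union bound: P[∪_{i=1}^{36} A_i] ≤ Σ_i P[A_i] ≤ 36·p = 36·(11/432) = 11/12.
Numerically: 11/12 ≈ 0.916667.
Is 11/12 < 1? YES.
Since P[∪ A_i] ≤ 11/12 < 1, the complement has P[∩ A_i^c] ≥ 1 − 11/12 = 1/12 > 0, so some outcome avoids every A_i.

36·p = 11/12 ≈ 0.916667; existence CERTIFIED by the union bound.


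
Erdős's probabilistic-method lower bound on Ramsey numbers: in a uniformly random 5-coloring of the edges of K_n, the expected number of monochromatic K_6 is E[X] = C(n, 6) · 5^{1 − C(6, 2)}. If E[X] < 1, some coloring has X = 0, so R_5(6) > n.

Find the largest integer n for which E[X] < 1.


We need C(n, 6) · 5^{1 − 15} < 1, i.e. C(n, 6) < 5^{15 − 1} = 6103515625.
Check values of n near the boundary:
  n = 126: C(126, 6) = 4925156775; 4925156775 < 6103515625? YES
  n = 127: C(127, 6) = 5169379425; 5169379425 < 6103515625? YES
  n = 128: C(128, 6) = 5423611200; 5423611200 < 6103515625? YES
  n = 129: C(129, 6) = 5688177600; 5688177600 < 6103515625? YES
  n = 130: C(130, 6) = 5963412000; 5963412000 < 6103515625? YES
  n = 131: C(131, 6) = 6249655776; 6249655776 < 6103515625? NO
The largest n with C(n, 6) < 6103515625 is n = 130 (where E[X] = 47707296/48828125 ≈ 0.977045). Hence R_5(6) > 130, i.e. R_5(6) ≥ 131.

Largest n = 130; hence R_5(6) > 130.


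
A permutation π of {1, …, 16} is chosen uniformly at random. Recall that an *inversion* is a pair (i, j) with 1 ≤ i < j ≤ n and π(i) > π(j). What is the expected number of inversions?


Write X = Σ X_I over the C(16, 2) = 120 pairs i < j, with X_I the indicator of one inversion.
There are 120 indicators.
For each fixed pair i < j, the values π(i) and π(j) are two distinct elements of {1, …, 16} in uniformly random order; by symmetry P[π(i) > π(j)] = 1/2.
By linearity: E[X] = 120 · (1/2) = C(16, 2) · (1/2) = 120/2 = 60 ≈ 60.000.

E[X] = 60 = 60.000.


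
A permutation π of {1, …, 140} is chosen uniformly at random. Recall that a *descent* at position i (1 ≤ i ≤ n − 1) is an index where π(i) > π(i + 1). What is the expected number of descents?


Write X = Σ X_I over i = 1, …, 139, with X_I the indicator of one descent.
There are 139 indicators.
For each fixed i, the pair (π(i), π(i+1)) is a uniformly random ordered pair of distinct values from {1, …, 140}; by symmetry P[π(i) > π(i+1)] = 1/2.
By linearity: E[X] = 139 · (1/2) = (140 − 1) · (1/2) = 139/2 ≈ 69.500.

E[X] = 139/2 = 69.500.


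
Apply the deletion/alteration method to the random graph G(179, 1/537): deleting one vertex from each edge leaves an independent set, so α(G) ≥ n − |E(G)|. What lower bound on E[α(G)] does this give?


E[|E(G)|] = C(179, 2)·p = 15931 · (1/537) = 89/3.
E[α(G)] ≥ n − E[|E(G)|] = 179 − 89/3 = 448/3.
Numerically: ≈ 149.333.
(This is only a lower bound; the true E[α(G)] may be larger.)

E[α(G)] ≥ 448/3 ≈ 149.333.


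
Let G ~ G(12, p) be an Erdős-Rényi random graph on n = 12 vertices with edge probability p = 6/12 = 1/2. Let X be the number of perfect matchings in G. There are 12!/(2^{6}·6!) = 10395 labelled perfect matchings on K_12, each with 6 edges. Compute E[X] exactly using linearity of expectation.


K_12 has 12!/(2^{6}·6!) = 10395 labelled perfect matchings.
For each such perfect matching H, let X_H = 1 if all 6 edges of H are present in G. Then P[X_H = 1] = p^{6} = (1/2)^{6} = 1/64.
Summing the indicators: E[X] = Σ_H E[X_H] = 10395 · p^{6} = 10395 · 1/64 = 10395/64.
Numerically: E[X] ≈ 162.4.

E[X] = 10395 · (1/2)^{6} = 10395/64 ≈ 162.4.


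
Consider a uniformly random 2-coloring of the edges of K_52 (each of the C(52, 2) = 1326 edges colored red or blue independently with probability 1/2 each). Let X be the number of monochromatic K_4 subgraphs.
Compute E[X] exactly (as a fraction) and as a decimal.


Let X = Σ_S X_S over the C(52, 4) = 270725 subsets S of size 4, where X_S = 1 if the K_4 on S is monochromatic.
For a fixed S, the K_4 on S has C(4, 2) = 6 edges. P[all 6 edges red] = (1/2)^6, and likewise for blue, so P[monochromatic] = 2·(1/2)^6 = 2^{1 − 6} = 1/32.
By linearity: E[X] = C(52, 4) · 2^{1 − 6} = 270725 · 1/32 = 270725/32.
Numerically: E[X] ≈ 8460.1562.

E[X] = C(52,4)·2^(1−C(4,2)) = 270725/32 ≈ 8460.1562.


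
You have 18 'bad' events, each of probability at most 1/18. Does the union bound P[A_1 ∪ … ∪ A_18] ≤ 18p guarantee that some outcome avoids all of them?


Union bound: P[∪_{i=1}^{18} A_i] ≤ Σ_i P[A_i] ≤ 18·p = 18·(1/18) = 1.
Numerically: 1 ≈ 1.0000000.
Is 1 < 1? NO.
Since the bound 1 is ≥ 1, the union bound is uninformative here; it does NOT by itself certify existence.

18·p = 1 ≈ 1.0000000; existence NOT certified by the union bound.


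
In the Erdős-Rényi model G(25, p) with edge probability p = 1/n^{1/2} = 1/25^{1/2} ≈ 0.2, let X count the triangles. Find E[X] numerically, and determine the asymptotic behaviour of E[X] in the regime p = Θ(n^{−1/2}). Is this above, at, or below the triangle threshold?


Number of potential triangles: C(25, 3) = 2300.
Each occurs with probability p³ ≈ (0.2)³ ≈ 8.000000e-03.
By linearity: E[X] = C(25, 3)·p³ ≈ 2300 · 8.000000e-03 ≈ 18.4000.
Since α = 1/2 < 1, p = c/n^{1/2} ≫ 1/n is above the triangle threshold p ~ 1/n. Asymptotically E[X] ~ (c³/6)·n^{3(1−α)} = (1³/6)·n^{1.5} → ∞; triangles are abundant w.h.p.

E[X] ≈ 18.4000; in regime p = Θ(1/n^{1/2}) E[X] diverges (above the triangle threshold p ~ 1/n).


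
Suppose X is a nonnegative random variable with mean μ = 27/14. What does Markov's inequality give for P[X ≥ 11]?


μ = E[X] = 27/14, a = 11.
Markov: P[X ≥ 11] ≤ μ/a = (27/14)/11 = 27/154.
Numerically: ≈ 0.17532.
(Since a = 11 > μ = 1.92857, the bound 27/154 is < 1 and informative.)

P[X ≥ 11] ≤ 27/154 ≈ 0.17532.


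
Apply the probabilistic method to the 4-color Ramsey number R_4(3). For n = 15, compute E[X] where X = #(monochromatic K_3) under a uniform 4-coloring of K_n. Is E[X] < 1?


E[X] = C(15, 3) · 4^{1 − 3} = 455 · 4^{−2} = 455/16.
As a reduced fraction: E[X] = 455/16 ≈ 28.4375000.
Is E[X] < 1? NO.
Since E[X] ≥ 1, the first-moment bound is inconclusive at n = 15; it does NOT by itself certify R_4(3) > 15.

E[X] = 455/16 ≈ 28.4375000; E[X] ≥ 1; first-moment method inconclusive here.


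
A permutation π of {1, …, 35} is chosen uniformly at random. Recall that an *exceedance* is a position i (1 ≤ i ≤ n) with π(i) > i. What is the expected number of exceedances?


Write X = Σ_{i=1}^{35} X_i, where X_i = 1_{π(i) > i}.
For each fixed i, π(i) is uniform over {1, …, 35} (marginal of a uniform permutation), so P[π(i) > i] = (n − i)/n. Summing: Σ_{i=1}^{35} (n − i)/n = (0 + 1 + … + 34)/35 = 35(35 − 1)/(2·35) = (35 − 1)/2.
Hence E[X] = Σ_{i=1}^{35} (35 − i)/35 = 17 ≈ 17.0000.

E[X] = 17 = 17.0000.


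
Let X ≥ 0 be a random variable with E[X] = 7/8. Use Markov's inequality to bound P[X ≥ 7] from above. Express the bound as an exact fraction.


μ = E[X] = 7/8, a = 7.
Markov: P[X ≥ 7] ≤ μ/a = (7/8)/7 = 1/8.
Numerically: ≈ 0.1250.
(Since a = 7 > μ = 0.8750, the bound 1/8 is < 1 and informative.)

P[X ≥ 7] ≤ 1/8 ≈ 0.1250.


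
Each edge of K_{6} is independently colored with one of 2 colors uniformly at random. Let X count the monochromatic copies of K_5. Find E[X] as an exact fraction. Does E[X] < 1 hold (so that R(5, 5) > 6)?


E[X] = C(6, 5) · 2^{1 − 10} = 6 · 2^{−9} = 6/512.
As a reduced fraction: E[X] = 3/256 ≈ 0.011719.
Is E[X] < 1? YES.
Since E[X] < 1, there exists a 2-coloring of K_{6} with no monochromatic K_5; hence R(5, 5) > 6.

E[X] = 3/256 ≈ 0.011719; E[X] < 1, so R(5, 5) > 6.


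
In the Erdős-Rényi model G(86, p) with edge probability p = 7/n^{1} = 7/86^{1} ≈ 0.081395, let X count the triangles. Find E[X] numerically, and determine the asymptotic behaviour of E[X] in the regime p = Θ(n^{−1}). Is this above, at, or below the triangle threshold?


Number of potential triangles: C(86, 3) = 102340.
Each occurs with probability p³ ≈ (0.081395)³ ≈ 5.3926069e-04.
By linearity: E[X] = C(86, 3)·p³ ≈ 102340 · 5.3926069e-04 ≈ 55.18794.
Here α = 1, so p = 7/n is exactly at the triangle threshold p ~ 1/n. Asymptotically E[X] → c³/6 = 7³/6 = 343/6 ≈ 57.16667, a bounded constant. In this regime the triangle count is asymptotically Poisson(c³/6).

E[X] ≈ 55.18794; in regime p = Θ(1/n^{1}) E[X] stays bounded (at the triangle threshold p ~ 1/n).


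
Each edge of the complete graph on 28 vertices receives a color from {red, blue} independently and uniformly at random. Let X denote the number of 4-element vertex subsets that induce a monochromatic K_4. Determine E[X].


Let X = Σ_S X_S over the C(28, 4) = 20475 subsets S of size 4, where X_S = 1 if the K_4 on S is monochromatic.
For a fixed S, the K_4 on S has C(4, 2) = 6 edges. P[all 6 edges red] = (1/2)^6, and likewise for blue, so P[monochromatic] = 2·(1/2)^6 = 2^{1 − 6} = 1/32.
By linearity: E[X] = C(28, 4) · 2^{1 − 6} = 20475 · 1/32 = 20475/32.
Numerically: E[X] ≈ 639.843750.

E[X] = C(28,4)·2^(1−C(4,2)) = 20475/32 ≈ 639.843750.


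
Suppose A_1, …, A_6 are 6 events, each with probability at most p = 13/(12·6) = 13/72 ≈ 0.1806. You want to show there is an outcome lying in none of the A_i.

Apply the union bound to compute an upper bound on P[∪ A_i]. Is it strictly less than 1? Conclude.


Union bound: P[∪_{i=1}^{6} A_i] ≤ Σ_i P[A_i] ≤ 6·p = 6·(13/72) = 13/12.
Numerically: 13/12 ≈ 1.0833.
Is 13/12 < 1? NO.
Since the bound 13/12 is ≥ 1, the union bound is uninformative here; it does NOT by itself certify existence.

6·p = 13/12 ≈ 1.0833; existence NOT certified by the union bound.


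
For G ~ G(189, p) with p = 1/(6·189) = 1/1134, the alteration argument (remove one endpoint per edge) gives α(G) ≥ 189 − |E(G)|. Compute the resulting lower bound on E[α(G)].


E[|E(G)|] = C(189, 2)·p = 17766 · (1/1134) = 47/3.
E[α(G)] ≥ n − E[|E(G)|] = 189 − 47/3 = 520/3.
Numerically: ≈ 173.333333.
(This is only a lower bound; the true E[α(G)] may be larger.)

E[α(G)] ≥ 520/3 ≈ 173.333333.


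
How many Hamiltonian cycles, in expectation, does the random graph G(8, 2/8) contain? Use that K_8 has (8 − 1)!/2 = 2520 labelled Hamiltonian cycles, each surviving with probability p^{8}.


K_8 has (8 − 1)!/2 = 2520 labelled Hamiltonian cycles.
For each such Hamiltonian cycle H, let X_H = 1 if all 8 edges of H are present in G. Then P[X_H = 1] = p^{8} = (1/4)^{8} = 1/65536.
Summing the indicators: E[X] = Σ_H E[X_H] = 2520 · p^{8} = 2520 · 1/65536 = 315/8192.
Numerically: E[X] ≈ 0.0385.

E[X] = 2520 · (1/4)^{8} = 315/8192 ≈ 0.0385.


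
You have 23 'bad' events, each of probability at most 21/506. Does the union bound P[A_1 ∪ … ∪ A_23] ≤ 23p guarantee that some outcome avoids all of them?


Union bound: P[∪_{i=1}^{23} A_i] ≤ Σ_i P[A_i] ≤ 23·p = 23·(21/506) = 21/22.
Numerically: 21/22 ≈ 0.954545.
Is 21/22 < 1? YES.
Since P[∪ A_i] ≤ 21/22 < 1, the complement has P[∩ A_i^c] ≥ 1 − 21/22 = 1/22 > 0, so some outcome avoids every A_i.

23·p = 21/22 ≈ 0.954545; existence CERTIFIED by the union bound.


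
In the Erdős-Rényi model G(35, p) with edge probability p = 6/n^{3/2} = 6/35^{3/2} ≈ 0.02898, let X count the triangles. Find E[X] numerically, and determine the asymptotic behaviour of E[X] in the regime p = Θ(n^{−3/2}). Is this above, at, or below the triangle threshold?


Number of potential triangles: C(35, 3) = 6545.
Each occurs with probability p³ ≈ (0.02898)³ ≈ 2.433030e-05.
By linearity: E[X] = C(35, 3)·p³ ≈ 6545 · 2.433030e-05 ≈ 0.1592.
Since α = 3/2 > 1, p = c/n^{3/2} = o(1/n) is below the triangle threshold p ~ 1/n. Asymptotically E[X] ~ (c³/6)·n^{3(1−α)} = (6³/6)·n^{-1.5} → 0, so by Markov's inequality G has no triangles w.h.p.

E[X] ≈ 0.1592; in regime p = Θ(1/n^{3/2}) E[X] tends to 0 (below the triangle threshold p ~ 1/n).


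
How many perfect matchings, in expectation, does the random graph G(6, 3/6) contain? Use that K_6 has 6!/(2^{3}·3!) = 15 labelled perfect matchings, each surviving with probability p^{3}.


K_6 has 6!/(2^{3}·3!) = 15 labelled perfect matchings.
For each such perfect matching H, let X_H = 1 if all 3 edges of H are present in G. Then P[X_H = 1] = p^{3} = (1/2)^{3} = 1/8.
By linearity of expectation: E[X] = Σ_H E[X_H] = 15 · p^{3} = 15 · 1/8 = 15/8.
Numerically: E[X] ≈ 1.88.

E[X] = 15 · (1/2)^{3} = 15/8 ≈ 1.88.


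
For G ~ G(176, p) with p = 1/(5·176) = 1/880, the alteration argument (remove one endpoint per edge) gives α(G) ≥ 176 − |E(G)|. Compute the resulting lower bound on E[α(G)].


E[|E(G)|] = C(176, 2)·p = 15400 · (1/880) = 35/2.
E[α(G)] ≥ n − E[|E(G)|] = 176 − 35/2 = 317/2.
Numerically: ≈ 158.500.
(This is only a lower bound; the true E[α(G)] may be larger.)

E[α(G)] ≥ 317/2 ≈ 158.500.


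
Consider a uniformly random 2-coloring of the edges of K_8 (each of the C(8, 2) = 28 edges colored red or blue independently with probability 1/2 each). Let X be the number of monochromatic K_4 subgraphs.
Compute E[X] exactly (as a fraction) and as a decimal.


Let X = Σ_S X_S over the C(8, 4) = 70 subsets S of size 4, where X_S = 1 if the K_4 on S is monochromatic.
For a fixed S, the K_4 on S has C(4, 2) = 6 edges. P[all 6 edges red] = (1/2)^6, and likewise for blue, so P[monochromatic] = 2·(1/2)^6 = 2^{1 − 6} = 1/32.
By linearity of expectation: E[X] = C(8, 4) · 2^{1 − 6} = 70 · 1/32 = 35/16.
Numerically: E[X] ≈ 2.187500.

E[X] = C(8,4)·2^(1−C(4,2)) = 35/16 ≈ 2.187500.


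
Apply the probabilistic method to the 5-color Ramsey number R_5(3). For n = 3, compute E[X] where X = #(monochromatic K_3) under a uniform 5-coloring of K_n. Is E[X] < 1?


E[X] = C(3, 3) · 5^{1 − 3} = 1 · 5^{−2} = 1/25.
As a reduced fraction: E[X] = 1/25 ≈ 0.040000.
Is E[X] < 1? YES.
Since E[X] < 1, there exists a 5-coloring of K_{3} with no monochromatic K_3; hence R_5(3) > 3.

E[X] = 1/25 ≈ 0.040000; E[X] < 1, so R_5(3) > 3.


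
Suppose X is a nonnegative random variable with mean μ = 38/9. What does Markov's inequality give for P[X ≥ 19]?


μ = E[X] = 38/9, a = 19.
Markov: P[X ≥ 19] ≤ μ/a = (38/9)/19 = 2/9.
Numerically: ≈ 0.2222.
(Since a = 19 > μ = 4.2222, the bound 2/9 is < 1 and informative.)

P[X ≥ 19] ≤ 2/9 ≈ 0.2222.


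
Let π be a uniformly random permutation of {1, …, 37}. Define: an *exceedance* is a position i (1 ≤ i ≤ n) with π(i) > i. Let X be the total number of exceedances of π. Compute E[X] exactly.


Write X = Σ_{i=1}^{37} X_i, where X_i = 1_{π(i) > i}.
For each fixed i, π(i) is uniform over {1, …, 37} (marginal of a uniform permutation), so P[π(i) > i] = (n − i)/n. Summing: Σ_{i=1}^{37} (n − i)/n = (0 + 1 + … + 36)/37 = 37(37 − 1)/(2·37) = (37 − 1)/2.
Hence E[X] = Σ_{i=1}^{37} (37 − i)/37 = 18 ≈ 18.000000.

E[X] = 18 = 18.000000.


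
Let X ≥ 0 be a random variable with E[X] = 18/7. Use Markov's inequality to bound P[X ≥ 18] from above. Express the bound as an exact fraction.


μ = E[X] = 18/7, a = 18.
Markov: P[X ≥ 18] ≤ μ/a = (18/7)/18 = 1/7.
Numerically: ≈ 0.1429.
(Since a = 18 > μ = 2.5714, the bound 1/7 is < 1 and informative.)

P[X ≥ 18] ≤ 1/7 ≈ 0.1429.


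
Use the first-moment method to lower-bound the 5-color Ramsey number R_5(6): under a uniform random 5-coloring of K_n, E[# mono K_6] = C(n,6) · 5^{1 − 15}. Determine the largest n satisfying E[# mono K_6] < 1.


We need C(n, 6) · 5^{1 − 15} < 1, i.e. C(n, 6) < 5^{15 − 1} = 6103515625.
Check values of n near the boundary:
  n = 124: C(124, 6) = 4465475476; 4465475476 < 6103515625? YES
  n = 125: C(125, 6) = 4690625500; 4690625500 < 6103515625? YES
  n = 126: C(126, 6) = 4925156775; 4925156775 < 6103515625? YES
  n = 127: C(127, 6) = 5169379425; 5169379425 < 6103515625? YES
  n = 128: C(128, 6) = 5423611200; 5423611200 < 6103515625? YES
  n = 129: C(129, 6) = 5688177600; 5688177600 < 6103515625? YES
  n = 130: C(130, 6) = 5963412000; 5963412000 < 6103515625? YES
  n = 131: C(131, 6) = 6249655776; 6249655776 < 6103515625? NO
  n = 132: C(132, 6) = 6547258432; 6547258432 < 6103515625? NO
  n = 133: C(133, 6) = 6856577728; 6856577728 < 6103515625? NO
The largest n with C(n, 6) < 6103515625 is n = 130 (where E[X] = 47707296/48828125 ≈ 0.9770). Hence R_5(6) > 130, i.e. R_5(6) ≥ 131.

Largest n = 130; hence R_5(6) > 130.


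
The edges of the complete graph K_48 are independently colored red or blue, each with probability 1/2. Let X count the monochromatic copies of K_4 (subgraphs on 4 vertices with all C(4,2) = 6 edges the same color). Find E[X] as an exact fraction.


Let X = Σ_S X_S over the C(48, 4) = 194580 subsets S of size 4, where X_S = 1 if the K_4 on S is monochromatic.
For a fixed S, the K_4 on S has C(4, 2) = 6 edges. P[all 6 edges red] = (1/2)^6, and likewise for blue, so P[monochromatic] = 2·(1/2)^6 = 2^{1 − 6} = 1/32.
By linearity: E[X] = C(48, 4) · 2^{1 − 6} = 194580 · 1/32 = 48645/8.
Numerically: E[X] ≈ 6080.62500.

E[X] = C(48,4)·2^(1−C(4,2)) = 48645/8 ≈ 6080.62500.


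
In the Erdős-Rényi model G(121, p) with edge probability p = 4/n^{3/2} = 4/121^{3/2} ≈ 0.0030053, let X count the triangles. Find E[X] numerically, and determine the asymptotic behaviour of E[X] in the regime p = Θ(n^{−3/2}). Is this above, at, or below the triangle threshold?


Number of potential triangles: C(121, 3) = 287980.
Each occurs with probability p³ ≈ (0.0030053)³ ≈ 2.7142248e-08.
By linearity: E[X] = C(121, 3)·p³ ≈ 287980 · 2.7142248e-08 ≈ 0.00782.
Since α = 3/2 > 1, p = c/n^{3/2} = o(1/n) is below the triangle threshold p ~ 1/n. Asymptotically E[X] ~ (c³/6)·n^{3(1−α)} = (4³/6)·n^{-1.5} → 0, so by Markov's inequality G has no triangles w.h.p.

E[X] ≈ 0.00782; in regime p = Θ(1/n^{3/2}) E[X] tends to 0 (below the triangle threshold p ~ 1/n).


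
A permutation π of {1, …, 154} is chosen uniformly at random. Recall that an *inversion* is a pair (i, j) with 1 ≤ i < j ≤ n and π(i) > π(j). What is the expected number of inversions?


Write X = Σ X_I over the C(154, 2) = 11781 pairs i < j, with X_I the indicator of one inversion.
There are 11781 indicators.
For each fixed pair i < j, the values π(i) and π(j) are two distinct elements of {1, …, 154} in uniformly random order; by symmetry P[π(i) > π(j)] = 1/2.
By linearity: E[X] = 11781 · (1/2) = C(154, 2) · (1/2) = 11781/2 = 11781/2 ≈ 5890.500.

E[X] = 11781/2 = 5890.500.


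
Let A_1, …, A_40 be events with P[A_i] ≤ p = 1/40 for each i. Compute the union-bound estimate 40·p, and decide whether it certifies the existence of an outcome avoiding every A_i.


Union bound: P[∪_{i=1}^{40} A_i] ≤ Σ_i P[A_i] ≤ 40·p = 40·(1/40) = 1.
Numerically: 1 ≈ 1.00000.
Is 1 < 1? NO.
Since the bound 1 is ≥ 1, the union bound is uninformative here; it does NOT by itself certify existence.

40·p = 1 ≈ 1.00000; existence NOT certified by the union bound.


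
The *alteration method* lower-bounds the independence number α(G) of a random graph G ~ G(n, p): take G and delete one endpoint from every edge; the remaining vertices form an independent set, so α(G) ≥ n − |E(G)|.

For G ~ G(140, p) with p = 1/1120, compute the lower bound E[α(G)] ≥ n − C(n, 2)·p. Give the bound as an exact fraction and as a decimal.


E[|E(G)|] = C(140, 2)·p = 9730 · (1/1120) = 139/16.
E[α(G)] ≥ n − E[|E(G)|] = 140 − 139/16 = 2101/16.
Numerically: ≈ 131.31250.
(This is only a lower bound; the true E[α(G)] may be larger.)

E[α(G)] ≥ 2101/16 ≈ 131.31250.


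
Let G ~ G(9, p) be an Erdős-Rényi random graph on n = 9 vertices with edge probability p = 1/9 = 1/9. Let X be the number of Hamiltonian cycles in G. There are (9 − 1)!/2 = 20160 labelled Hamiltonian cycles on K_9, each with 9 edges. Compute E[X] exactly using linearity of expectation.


K_9 has (9 − 1)!/2 = 20160 labelled Hamiltonian cycles.
For each such Hamiltonian cycle H, let X_H = 1 if all 9 edges of H are present in G. Then P[X_H = 1] = p^{9} = (1/9)^{9} = 1/387420489.
By linearity: E[X] = Σ_H E[X_H] = 20160 · p^{9} = 20160 · 1/387420489 = 2240/43046721.
Numerically: E[X] ≈ 5.204e-05.

E[X] = 20160 · (1/9)^{9} = 2240/43046721 ≈ 5.204e-05.


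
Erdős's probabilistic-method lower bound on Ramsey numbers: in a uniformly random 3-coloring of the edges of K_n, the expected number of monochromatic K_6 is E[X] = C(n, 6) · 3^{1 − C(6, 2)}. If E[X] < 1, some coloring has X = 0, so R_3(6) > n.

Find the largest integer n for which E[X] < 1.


We need C(n, 6) · 3^{1 − 15} < 1, i.e. C(n, 6) < 3^{15 − 1} = 4782969.
Check values of n near the boundary:
  n = 36: C(36, 6) = 1947792; 1947792 < 4782969? YES
  n = 37: C(37, 6) = 2324784; 2324784 < 4782969? YES
  n = 38: C(38, 6) = 2760681; 2760681 < 4782969? YES
  n = 39: C(39, 6) = 3262623; 3262623 < 4782969? YES
  n = 40: C(40, 6) = 3838380; 3838380 < 4782969? YES
  n = 41: C(41, 6) = 4496388; 4496388 < 4782969? YES
  n = 42: C(42, 6) = 5245786; 5245786 < 4782969? NO
  n = 43: C(43, 6) = 6096454; 6096454 < 4782969? NO
  n = 44: C(44, 6) = 7059052; 7059052 < 4782969? NO
The largest n with C(n, 6) < 4782969 is n = 41 (where E[X] = 1498796/1594323 ≈ 0.9400830). Hence R_3(6) > 41, i.e. R_3(6) ≥ 42.

Largest n = 41; hence R_3(6) > 41.


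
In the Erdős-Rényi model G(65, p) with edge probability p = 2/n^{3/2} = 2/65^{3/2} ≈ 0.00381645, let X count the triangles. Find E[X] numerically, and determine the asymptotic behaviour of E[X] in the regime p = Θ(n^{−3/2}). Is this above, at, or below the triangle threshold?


Number of potential triangles: C(65, 3) = 43680.
Each occurs with probability p³ ≈ (0.00381645)³ ≈ 5.55878507e-08.
By linearity: E[X] = C(65, 3)·p³ ≈ 43680 · 5.55878507e-08 ≈ 0.002428.
Since α = 3/2 > 1, p = c/n^{3/2} = o(1/n) is below the triangle threshold p ~ 1/n. Asymptotically E[X] ~ (c³/6)·n^{3(1−α)} = (2³/6)·n^{-1.5} → 0, so by Markov's inequality G has no triangles w.h.p.

E[X] ≈ 0.002428; in regime p = Θ(1/n^{3/2}) E[X] tends to 0 (below the triangle threshold p ~ 1/n).


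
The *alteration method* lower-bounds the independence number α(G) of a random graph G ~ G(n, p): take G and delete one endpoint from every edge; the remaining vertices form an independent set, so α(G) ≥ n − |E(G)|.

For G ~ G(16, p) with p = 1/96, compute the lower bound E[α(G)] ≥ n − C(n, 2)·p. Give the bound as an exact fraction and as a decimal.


E[|E(G)|] = C(16, 2)·p = 120 · (1/96) = 5/4.
E[α(G)] ≥ n − E[|E(G)|] = 16 − 5/4 = 59/4.
Numerically: ≈ 14.7500.
(This is only a lower bound; the true E[α(G)] may be larger.)

E[α(G)] ≥ 59/4 ≈ 14.7500.


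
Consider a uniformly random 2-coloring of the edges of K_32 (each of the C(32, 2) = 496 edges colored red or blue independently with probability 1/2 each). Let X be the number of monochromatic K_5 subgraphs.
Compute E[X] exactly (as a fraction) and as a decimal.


Let X = Σ_S X_S over the C(32, 5) = 201376 subsets S of size 5, where X_S = 1 if the K_5 on S is monochromatic.
For a fixed S, the K_5 on S has C(5, 2) = 10 edges. P[all 10 edges red] = (1/2)^10, and likewise for blue, so P[monochromatic] = 2·(1/2)^10 = 2^{1 − 10} = 1/512.
By linearity: E[X] = C(32, 5) · 2^{1 − 10} = 201376 · 1/512 = 6293/16.
Numerically: E[X] ≈ 393.31250.

E[X] = C(32,5)·2^(1−C(5,2)) = 6293/16 ≈ 393.31250.


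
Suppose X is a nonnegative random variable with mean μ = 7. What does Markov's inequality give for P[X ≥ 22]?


μ = E[X] = 7, a = 22.
Markov: P[X ≥ 22] ≤ μ/a = (7)/22 = 7/22.
Numerically: ≈ 0.3182.
(Since a = 22 > μ = 7.0000, the bound 7/22 is < 1 and informative.)

P[X ≥ 22] ≤ 7/22 ≈ 0.3182.


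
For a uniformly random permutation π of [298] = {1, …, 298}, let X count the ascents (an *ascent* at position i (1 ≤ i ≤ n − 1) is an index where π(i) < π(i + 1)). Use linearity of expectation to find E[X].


Write X = Σ X_I over i = 1, …, 297, with X_I the indicator of one ascent.
There are 297 indicators.
For each fixed i, the pair (π(i), π(i+1)) is a uniformly random ordered pair of distinct values from {1, …, 298}; by symmetry P[π(i) < π(i+1)] = 1/2.
By linearity: E[X] = 297 · (1/2) = (298 − 1) · (1/2) = 297/2 ≈ 148.500000.

E[X] = 297/2 = 148.500000.


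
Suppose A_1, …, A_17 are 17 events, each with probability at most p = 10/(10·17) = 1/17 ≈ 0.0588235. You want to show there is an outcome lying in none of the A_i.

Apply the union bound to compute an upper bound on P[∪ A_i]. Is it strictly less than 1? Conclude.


Union bound: P[∪_{i=1}^{17} A_i] ≤ Σ_i P[A_i] ≤ 17·p = 17·(1/17) = 1.
Numerically: 1 ≈ 1.0000000.
Is 1 < 1? NO.
Since the bound 1 is ≥ 1, the union bound is uninformative here; it does NOT by itself certify existence.

17·p = 1 ≈ 1.0000000; existence NOT certified by the union bound.


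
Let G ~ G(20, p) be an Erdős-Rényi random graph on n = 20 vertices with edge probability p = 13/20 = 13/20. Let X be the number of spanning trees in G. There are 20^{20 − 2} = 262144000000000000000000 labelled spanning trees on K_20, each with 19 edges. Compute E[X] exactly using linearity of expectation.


K_20 has 20^{20 − 2} = 262144000000000000000000 labelled spanning trees.
For each such spanning tree H, let X_H = 1 if all 19 edges of H are present in G. Then P[X_H = 1] = p^{19} = (13/20)^{19} = 1461920290375446110677/5242880000000000000000000.
Summing the indicators: E[X] = Σ_H E[X_H] = 262144000000000000000000 · p^{19} = 262144000000000000000000 · 1461920290375446110677/5242880000000000000000000 = 1461920290375446110677/20.
Numerically: E[X] ≈ 7.31e+19.

E[X] = 262144000000000000000000 · (13/20)^{19} = 1461920290375446110677/20 ≈ 7.31e+19.


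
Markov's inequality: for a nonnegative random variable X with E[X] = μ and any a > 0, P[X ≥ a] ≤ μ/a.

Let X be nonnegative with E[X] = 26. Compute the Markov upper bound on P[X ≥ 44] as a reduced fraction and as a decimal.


μ = E[X] = 26, a = 44.
Markov: P[X ≥ 44] ≤ μ/a = (26)/44 = 13/22.
Numerically: ≈ 0.59091.
(Since a = 44 > μ = 26.00000, the bound 13/22 is < 1 and informative.)

P[X ≥ 44] ≤ 13/22 ≈ 0.59091.


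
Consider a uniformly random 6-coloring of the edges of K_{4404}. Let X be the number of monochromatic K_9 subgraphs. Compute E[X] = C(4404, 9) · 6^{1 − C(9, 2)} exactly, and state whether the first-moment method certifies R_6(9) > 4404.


E[X] = C(4404, 9) · 6^{1 − 36} = 1703375445537161676647015880 · 6^{−35} = 1703375445537161676647015880/1719070799748422591028658176.
As a reduced fraction: E[X] = 70973976897381736526958995/71627949989517607959527424 ≈ 0.9908699.
Is E[X] < 1? YES.
Since E[X] < 1, there exists a 6-coloring of K_{4404} with no monochromatic K_9; hence R_6(9) > 4404.

E[X] = 70973976897381736526958995/71627949989517607959527424 ≈ 0.9908699; E[X] < 1, so R_6(9) > 4404.


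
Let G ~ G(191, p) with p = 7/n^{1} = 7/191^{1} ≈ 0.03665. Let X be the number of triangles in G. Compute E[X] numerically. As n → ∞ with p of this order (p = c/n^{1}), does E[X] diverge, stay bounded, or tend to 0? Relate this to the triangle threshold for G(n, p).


Number of potential triangles: C(191, 3) = 1143135.
Each occurs with probability p³ ≈ (0.03665)³ ≈ 4.922594e-05.
By linearity: E[X] = C(191, 3)·p³ ≈ 1143135 · 4.922594e-05 ≈ 56.2719.
Here α = 1, so p = 7/n is exactly at the triangle threshold p ~ 1/n. Asymptotically E[X] → c³/6 = 7³/6 = 343/6 ≈ 57.1667, a bounded constant. In this regime the triangle count is asymptotically Poisson(c³/6).

E[X] ≈ 56.2719; in regime p = Θ(1/n^{1}) E[X] stays bounded (at the triangle threshold p ~ 1/n).


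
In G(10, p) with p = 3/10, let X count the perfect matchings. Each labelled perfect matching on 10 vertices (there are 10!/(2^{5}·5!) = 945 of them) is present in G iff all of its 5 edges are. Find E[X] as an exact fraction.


K_10 has 10!/(2^{5}·5!) = 945 labelled perfect matchings.
For each such perfect matching H, let X_H = 1 if all 5 edges of H are present in G. Then P[X_H = 1] = p^{5} = (3/10)^{5} = 243/100000.
Summing the indicators: E[X] = Σ_H E[X_H] = 945 · p^{5} = 945 · 243/100000 = 45927/20000.
Numerically: E[X] ≈ 2.296.

E[X] = 945 · (3/10)^{5} = 45927/20000 ≈ 2.296.


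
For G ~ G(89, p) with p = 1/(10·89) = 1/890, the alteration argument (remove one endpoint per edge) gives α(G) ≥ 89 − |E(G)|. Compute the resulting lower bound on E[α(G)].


E[|E(G)|] = C(89, 2)·p = 3916 · (1/890) = 22/5.
E[α(G)] ≥ n − E[|E(G)|] = 89 − 22/5 = 423/5.
Numerically: ≈ 84.6000.
(This is only a lower bound; the true E[α(G)] may be larger.)

E[α(G)] ≥ 423/5 ≈ 84.6000.


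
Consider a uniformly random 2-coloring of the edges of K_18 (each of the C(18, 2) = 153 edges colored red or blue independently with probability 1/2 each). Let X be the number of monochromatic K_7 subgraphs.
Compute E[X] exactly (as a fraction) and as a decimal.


Let X = Σ_S X_S over the C(18, 7) = 31824 subsets S of size 7, where X_S = 1 if the K_7 on S is monochromatic.
For a fixed S, the K_7 on S has C(7, 2) = 21 edges. P[all 21 edges red] = (1/2)^21, and likewise for blue, so P[monochromatic] = 2·(1/2)^21 = 2^{1 − 21} = 1/1048576.
By linearity of expectation: E[X] = C(18, 7) · 2^{1 − 21} = 31824 · 1/1048576 = 1989/65536.
Numerically: E[X] ≈ 0.03035.

E[X] = C(18,7)·2^(1−C(7,2)) = 1989/65536 ≈ 0.03035.


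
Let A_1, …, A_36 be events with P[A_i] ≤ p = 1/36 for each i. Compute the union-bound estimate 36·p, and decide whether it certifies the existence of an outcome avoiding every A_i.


Union bound: P[∪_{i=1}^{36} A_i] ≤ Σ_i P[A_i] ≤ 36·p = 36·(1/36) = 1.
Numerically: 1 ≈ 1.0000000.
Is 1 < 1? NO.
Since the bound 1 is ≥ 1, the union bound is uninformative here; it does NOT by itself certify existence.

36·p = 1 ≈ 1.0000000; existence NOT certified by the union bound.


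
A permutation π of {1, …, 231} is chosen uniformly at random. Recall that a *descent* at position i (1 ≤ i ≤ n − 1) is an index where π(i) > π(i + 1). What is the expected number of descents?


Write X = Σ X_I over i = 1, …, 230, with X_I the indicator of one descent.
There are 230 indicators.
For each fixed i, the pair (π(i), π(i+1)) is a uniformly random ordered pair of distinct values from {1, …, 231}; by symmetry P[π(i) > π(i+1)] = 1/2.
By linearity: E[X] = 230 · (1/2) = (231 − 1) · (1/2) = 115 ≈ 115.00000.

E[X] = 115 = 115.00000.


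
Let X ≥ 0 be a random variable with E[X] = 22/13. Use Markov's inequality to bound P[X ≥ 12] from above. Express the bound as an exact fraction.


μ = E[X] = 22/13, a = 12.
Markov: P[X ≥ 12] ≤ μ/a = (22/13)/12 = 11/78.
Numerically: ≈ 0.14103.
(Since a = 12 > μ = 1.69231, the bound 11/78 is < 1 and informative.)

P[X ≥ 12] ≤ 11/78 ≈ 0.14103.


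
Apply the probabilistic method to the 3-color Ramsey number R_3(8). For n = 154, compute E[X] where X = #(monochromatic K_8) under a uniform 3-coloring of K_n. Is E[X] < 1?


E[X] = C(154, 8) · 3^{1 − 28} = 6521818990995 · 3^{−27} = 6521818990995/7625597484987.
As a reduced fraction: E[X] = 724646554555/847288609443 ≈ 0.85525.
Is E[X] < 1? YES.
Since E[X] < 1, there exists a 3-coloring of K_{154} with no monochromatic K_8; hence R_3(8) > 154.

E[X] = 724646554555/847288609443 ≈ 0.85525; E[X] < 1, so R_3(8) > 154.


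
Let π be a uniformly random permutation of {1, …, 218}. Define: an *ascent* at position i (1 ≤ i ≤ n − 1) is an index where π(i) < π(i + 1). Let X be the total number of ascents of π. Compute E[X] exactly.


Write X = Σ X_I over i = 1, …, 217, with X_I the indicator of one ascent.
There are 217 indicators.
For each fixed i, the pair (π(i), π(i+1)) is a uniformly random ordered pair of distinct values from {1, …, 218}; by symmetry P[π(i) < π(i+1)] = 1/2.
By linearity: E[X] = 217 · (1/2) = (218 − 1) · (1/2) = 217/2 ≈ 108.50000.

E[X] = 217/2 = 108.50000.


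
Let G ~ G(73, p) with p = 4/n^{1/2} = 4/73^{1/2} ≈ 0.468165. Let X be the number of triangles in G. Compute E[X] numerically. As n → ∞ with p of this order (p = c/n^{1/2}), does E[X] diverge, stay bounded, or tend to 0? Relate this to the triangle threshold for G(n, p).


Number of potential triangles: C(73, 3) = 62196.
Each occurs with probability p³ ≈ (0.468165)³ ≈ 1.02611417e-01.
By linearity: E[X] = C(73, 3)·p³ ≈ 62196 · 1.02611417e-01 ≈ 6382.019674.
Since α = 1/2 < 1, p = c/n^{1/2} ≫ 1/n is above the triangle threshold p ~ 1/n. Asymptotically E[X] ~ (c³/6)·n^{3(1−α)} = (4³/6)·n^{1.5} → ∞; triangles are abundant w.h.p.

E[X] ≈ 6382.019674; in regime p = Θ(1/n^{1/2}) E[X] diverges (above the triangle threshold p ~ 1/n).


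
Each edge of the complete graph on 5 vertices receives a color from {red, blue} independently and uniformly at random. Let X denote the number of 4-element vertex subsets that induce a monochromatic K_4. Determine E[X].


Let X = Σ_S X_S over the C(5, 4) = 5 subsets S of size 4, where X_S = 1 if the K_4 on S is monochromatic.
For a fixed S, the K_4 on S has C(4, 2) = 6 edges. P[all 6 edges red] = (1/2)^6, and likewise for blue, so P[monochromatic] = 2·(1/2)^6 = 2^{1 − 6} = 1/32.
By linearity of expectation: E[X] = C(5, 4) · 2^{1 − 6} = 5 · 1/32 = 5/32.
Numerically: E[X] ≈ 0.156250.

E[X] = C(5,4)·2^(1−C(4,2)) = 5/32 ≈ 0.156250.


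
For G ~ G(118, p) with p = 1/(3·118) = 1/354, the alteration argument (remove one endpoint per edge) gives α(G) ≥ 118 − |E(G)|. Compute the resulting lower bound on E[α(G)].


E[|E(G)|] = C(118, 2)·p = 6903 · (1/354) = 39/2.
E[α(G)] ≥ n − E[|E(G)|] = 118 − 39/2 = 197/2.
Numerically: ≈ 98.50000.
(This is only a lower bound; the true E[α(G)] may be larger.)

E[α(G)] ≥ 197/2 ≈ 98.50000.


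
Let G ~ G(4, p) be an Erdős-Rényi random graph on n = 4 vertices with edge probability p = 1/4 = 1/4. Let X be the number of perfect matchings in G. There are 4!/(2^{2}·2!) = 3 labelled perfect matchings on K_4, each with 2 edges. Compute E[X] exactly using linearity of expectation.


K_4 has 4!/(2^{2}·2!) = 3 labelled perfect matchings.
For each such perfect matching H, let X_H = 1 if all 2 edges of H are present in G. Then P[X_H = 1] = p^{2} = (1/4)^{2} = 1/16.
By linearity: E[X] = Σ_H E[X_H] = 3 · p^{2} = 3 · 1/16 = 3/16.
Numerically: E[X] ≈ 0.1875.

E[X] = 3 · (1/4)^{2} = 3/16 ≈ 0.1875.


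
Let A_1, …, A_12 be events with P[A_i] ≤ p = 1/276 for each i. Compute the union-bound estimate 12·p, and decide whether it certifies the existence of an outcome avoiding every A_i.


Union bound: P[∪_{i=1}^{12} A_i] ≤ Σ_i P[A_i] ≤ 12·p = 12·(1/276) = 1/23.
Numerically: 1/23 ≈ 0.0434783.
Is 1/23 < 1? YES.
Since P[∪ A_i] ≤ 1/23 < 1, the complement has P[∩ A_i^c] ≥ 1 − 1/23 = 22/23 > 0, so some outcome avoids every A_i.

12·p = 1/23 ≈ 0.0434783; existence CERTIFIED by the union bound.


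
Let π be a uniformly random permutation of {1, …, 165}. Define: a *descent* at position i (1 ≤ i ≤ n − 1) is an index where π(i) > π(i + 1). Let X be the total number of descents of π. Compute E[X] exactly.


Write X = Σ X_I over i = 1, …, 164, with X_I the indicator of one descent.
There are 164 indicators.
For each fixed i, the pair (π(i), π(i+1)) is a uniformly random ordered pair of distinct values from {1, …, 165}; by symmetry P[π(i) > π(i+1)] = 1/2.
By linearity: E[X] = 164 · (1/2) = (165 − 1) · (1/2) = 82 ≈ 82.000000.

E[X] = 82 = 82.000000.


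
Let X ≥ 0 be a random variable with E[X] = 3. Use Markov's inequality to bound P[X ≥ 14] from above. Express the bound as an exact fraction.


μ = E[X] = 3, a = 14.
Markov: P[X ≥ 14] ≤ μ/a = (3)/14 = 3/14.
Numerically: ≈ 0.2143.
(Since a = 14 > μ = 3.0000, the bound 3/14 is < 1 and informative.)

P[X ≥ 14] ≤ 3/14 ≈ 0.2143.
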